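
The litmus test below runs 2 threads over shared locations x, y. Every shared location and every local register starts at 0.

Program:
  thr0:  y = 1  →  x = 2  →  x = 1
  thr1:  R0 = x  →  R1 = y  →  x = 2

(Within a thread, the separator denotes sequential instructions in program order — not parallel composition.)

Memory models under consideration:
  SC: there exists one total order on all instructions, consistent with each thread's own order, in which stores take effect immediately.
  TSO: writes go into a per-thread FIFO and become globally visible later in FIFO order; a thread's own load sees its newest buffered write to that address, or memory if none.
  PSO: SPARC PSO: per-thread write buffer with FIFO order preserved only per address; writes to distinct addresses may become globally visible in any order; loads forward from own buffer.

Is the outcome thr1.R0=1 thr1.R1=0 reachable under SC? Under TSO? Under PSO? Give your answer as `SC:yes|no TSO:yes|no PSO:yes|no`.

outcome vector order: (thr1.R0,thr1.R1)
[SC] allowed = {<0 0>; <0 1>; <1 1>; <2 1>}
[TSO] allowed = {<0 0>; <0 1>; <1 1>; <2 1>}
[PSO] allowed = {<0 0>; <0 1>; <1 0>; <1 1>; <2 0>; <2 1>}
target <1 0> ∈ {PSO}

SC:no TSO:no PSO:yes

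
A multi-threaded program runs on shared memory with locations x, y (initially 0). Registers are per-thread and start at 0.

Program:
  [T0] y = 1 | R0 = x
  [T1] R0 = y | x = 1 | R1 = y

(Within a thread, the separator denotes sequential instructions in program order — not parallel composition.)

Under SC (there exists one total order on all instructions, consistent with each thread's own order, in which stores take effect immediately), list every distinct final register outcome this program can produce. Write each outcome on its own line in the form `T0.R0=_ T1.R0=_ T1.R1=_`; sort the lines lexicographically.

T0.R0=0 T1.R0=0 T1.R1=1
T0.R0=0 T1.R0=1 T1.R1=1
T0.R0=1 T1.R0=0 T1.R1=0
T0.R0=1 T1.R0=0 T1.R1=1
T0.R0=1 T1.R0=1 T1.R1=1

outcome vector order: (T0.R0,T1.R0,T1.R1)
|SC outcomes| = 5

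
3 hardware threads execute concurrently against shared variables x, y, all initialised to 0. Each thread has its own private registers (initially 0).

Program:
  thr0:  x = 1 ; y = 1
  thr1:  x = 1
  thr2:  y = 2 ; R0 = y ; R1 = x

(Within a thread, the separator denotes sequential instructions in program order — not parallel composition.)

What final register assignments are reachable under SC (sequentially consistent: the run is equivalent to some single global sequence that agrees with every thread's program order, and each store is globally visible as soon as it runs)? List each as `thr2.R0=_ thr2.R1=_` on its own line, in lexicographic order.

thr2.R0=1 thr2.R1=1
thr2.R0=2 thr2.R1=0
thr2.R0=2 thr2.R1=1

outcome vector order: (thr2.R0,thr2.R1)
|SC outcomes| = 3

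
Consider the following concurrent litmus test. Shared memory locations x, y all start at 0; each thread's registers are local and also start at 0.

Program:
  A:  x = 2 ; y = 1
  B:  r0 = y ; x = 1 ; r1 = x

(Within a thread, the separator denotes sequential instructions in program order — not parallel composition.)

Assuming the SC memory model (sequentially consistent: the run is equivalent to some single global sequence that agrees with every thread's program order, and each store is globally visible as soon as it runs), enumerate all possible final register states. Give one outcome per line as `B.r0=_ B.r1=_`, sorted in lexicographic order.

B.r0=0 B.r1=1
B.r0=0 B.r1=2
B.r0=1 B.r1=1

outcome vector order: (B.r0,B.r1)
|SC outcomes| = 3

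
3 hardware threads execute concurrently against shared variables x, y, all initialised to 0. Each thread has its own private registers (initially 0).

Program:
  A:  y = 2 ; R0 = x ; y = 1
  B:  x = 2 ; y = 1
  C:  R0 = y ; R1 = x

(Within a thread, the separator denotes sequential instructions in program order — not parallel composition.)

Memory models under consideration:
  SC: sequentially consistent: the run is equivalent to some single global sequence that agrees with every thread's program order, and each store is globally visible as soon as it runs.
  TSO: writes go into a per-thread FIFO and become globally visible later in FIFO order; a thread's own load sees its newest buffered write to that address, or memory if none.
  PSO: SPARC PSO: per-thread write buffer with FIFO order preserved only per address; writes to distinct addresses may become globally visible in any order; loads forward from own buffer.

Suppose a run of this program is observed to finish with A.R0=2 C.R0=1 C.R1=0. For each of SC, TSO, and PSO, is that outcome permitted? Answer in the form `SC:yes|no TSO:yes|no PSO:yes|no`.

SC:no TSO:no PSO:yes

outcome vector order: (A.R0,C.R0,C.R1)
under SC → (0,0,0); (0,0,2); (0,1,0); (0,1,2); (0,2,0); (0,2,2); (2,0,0); (2,0,2); (2,1,2); (2,2,0); (2,2,2)
under TSO → (0,0,0); (0,0,2); (0,1,0); (0,1,2); (0,2,0); (0,2,2); (2,0,0); (2,0,2); (2,1,2); (2,2,0); (2,2,2)
under PSO → (0,0,0); (0,0,2); (0,1,0); (0,1,2); (0,2,0); (0,2,2); (2,0,0); (2,0,2); (2,1,0); (2,1,2); (2,2,0); (2,2,2)
target (2,1,0) ∈ {PSO}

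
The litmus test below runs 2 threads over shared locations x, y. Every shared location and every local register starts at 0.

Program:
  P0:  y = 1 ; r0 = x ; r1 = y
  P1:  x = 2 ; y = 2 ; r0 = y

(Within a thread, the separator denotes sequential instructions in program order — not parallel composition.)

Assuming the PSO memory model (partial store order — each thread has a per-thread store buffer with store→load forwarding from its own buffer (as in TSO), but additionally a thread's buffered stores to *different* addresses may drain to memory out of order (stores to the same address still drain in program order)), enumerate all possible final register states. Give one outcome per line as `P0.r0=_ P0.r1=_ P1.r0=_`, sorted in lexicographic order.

outcome vector order: (P0.r0,P0.r1,P1.r0)
|PSO outcomes| = 6

P0.r0=0 P0.r1=1 P1.r0=1
P0.r0=0 P0.r1=1 P1.r0=2
P0.r0=0 P0.r1=2 P1.r0=2
P0.r0=2 P0.r1=1 P1.r0=1
P0.r0=2 P0.r1=1 P1.r0=2
P0.r0=2 P0.r1=2 P1.r0=2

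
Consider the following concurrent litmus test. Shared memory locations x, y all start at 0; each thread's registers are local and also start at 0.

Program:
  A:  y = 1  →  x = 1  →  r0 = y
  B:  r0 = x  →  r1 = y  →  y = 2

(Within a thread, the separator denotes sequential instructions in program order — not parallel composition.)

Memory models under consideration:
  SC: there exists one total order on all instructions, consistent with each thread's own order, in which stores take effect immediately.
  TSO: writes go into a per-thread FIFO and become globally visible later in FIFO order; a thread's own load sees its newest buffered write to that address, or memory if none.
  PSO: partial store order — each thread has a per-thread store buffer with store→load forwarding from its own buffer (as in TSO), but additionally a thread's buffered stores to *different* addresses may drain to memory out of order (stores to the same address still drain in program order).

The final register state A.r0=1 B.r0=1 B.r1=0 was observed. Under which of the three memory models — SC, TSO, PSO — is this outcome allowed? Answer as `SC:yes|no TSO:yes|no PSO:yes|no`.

outcome vector order: (A.r0,B.r0,B.r1)
SC: 6 outcomes — {(1,0,0); (1,0,1); (1,1,1); (2,0,0); (2,0,1); (2,1,1)}
TSO: 6 outcomes — {(1,0,0); (1,0,1); (1,1,1); (2,0,0); (2,0,1); (2,1,1)}
PSO: 8 outcomes — {(1,0,0); (1,0,1); (1,1,0); (1,1,1); (2,0,0); (2,0,1); (2,1,0); (2,1,1)}
target (1,1,0) ∈ {PSO}

SC:no TSO:no PSO:yes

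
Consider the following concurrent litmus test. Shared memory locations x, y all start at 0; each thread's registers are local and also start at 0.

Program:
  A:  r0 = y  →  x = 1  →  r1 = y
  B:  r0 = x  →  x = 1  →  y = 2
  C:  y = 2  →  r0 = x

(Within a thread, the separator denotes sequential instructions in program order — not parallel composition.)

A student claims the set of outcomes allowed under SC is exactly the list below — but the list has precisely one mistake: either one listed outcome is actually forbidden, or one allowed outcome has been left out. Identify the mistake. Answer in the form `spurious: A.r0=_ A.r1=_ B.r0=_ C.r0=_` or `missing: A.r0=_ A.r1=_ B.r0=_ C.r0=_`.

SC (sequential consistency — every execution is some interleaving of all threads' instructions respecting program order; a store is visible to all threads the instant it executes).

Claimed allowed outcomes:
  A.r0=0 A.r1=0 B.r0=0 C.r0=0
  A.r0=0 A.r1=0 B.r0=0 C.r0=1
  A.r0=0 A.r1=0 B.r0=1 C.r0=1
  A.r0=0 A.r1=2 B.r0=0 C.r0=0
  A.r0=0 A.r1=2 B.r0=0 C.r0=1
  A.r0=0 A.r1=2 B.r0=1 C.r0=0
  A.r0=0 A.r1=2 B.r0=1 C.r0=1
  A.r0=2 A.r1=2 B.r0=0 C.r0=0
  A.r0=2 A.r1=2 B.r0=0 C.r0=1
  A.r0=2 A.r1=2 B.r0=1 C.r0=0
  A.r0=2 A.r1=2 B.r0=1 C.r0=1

spurious: A.r0=0 A.r1=0 B.r0=0 C.r0=0

outcome vector order: (A.r0,A.r1,B.r0,C.r0)
SC: 10 outcomes — {(0,0,0,1) (0,0,1,1) (0,2,0,0) (0,2,0,1) (0,2,1,0) (0,2,1,1) (2,2,0,0) (2,2,0,1) (2,2,1,0) (2,2,1,1)}
claimed∖SC = {(0,0,0,0)}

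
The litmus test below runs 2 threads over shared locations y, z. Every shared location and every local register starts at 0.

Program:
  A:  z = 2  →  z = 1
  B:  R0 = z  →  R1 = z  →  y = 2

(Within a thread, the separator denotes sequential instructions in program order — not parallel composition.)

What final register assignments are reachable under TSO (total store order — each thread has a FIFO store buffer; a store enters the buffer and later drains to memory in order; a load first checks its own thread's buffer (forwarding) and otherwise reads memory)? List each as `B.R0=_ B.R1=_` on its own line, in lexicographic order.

outcome vector order: (B.R0,B.R1)
|TSO outcomes| = 6

B.R0=0 B.R1=0
B.R0=0 B.R1=1
B.R0=0 B.R1=2
B.R0=1 B.R1=1
B.R0=2 B.R1=1
B.R0=2 B.R1=2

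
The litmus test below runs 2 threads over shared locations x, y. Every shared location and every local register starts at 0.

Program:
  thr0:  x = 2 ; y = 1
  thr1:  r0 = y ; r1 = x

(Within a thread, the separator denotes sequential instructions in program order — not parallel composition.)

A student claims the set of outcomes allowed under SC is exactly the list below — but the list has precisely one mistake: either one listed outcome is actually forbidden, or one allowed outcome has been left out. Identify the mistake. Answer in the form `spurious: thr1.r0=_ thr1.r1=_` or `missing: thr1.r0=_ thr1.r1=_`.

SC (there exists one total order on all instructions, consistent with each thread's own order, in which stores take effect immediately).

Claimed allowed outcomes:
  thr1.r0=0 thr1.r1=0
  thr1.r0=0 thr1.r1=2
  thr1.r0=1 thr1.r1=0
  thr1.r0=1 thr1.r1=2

outcome vector order: (thr1.r0,thr1.r1)
[SC] allowed = {0/0; 0/2; 1/2}
claimed∖SC = {1/0}

spurious: thr1.r0=1 thr1.r1=0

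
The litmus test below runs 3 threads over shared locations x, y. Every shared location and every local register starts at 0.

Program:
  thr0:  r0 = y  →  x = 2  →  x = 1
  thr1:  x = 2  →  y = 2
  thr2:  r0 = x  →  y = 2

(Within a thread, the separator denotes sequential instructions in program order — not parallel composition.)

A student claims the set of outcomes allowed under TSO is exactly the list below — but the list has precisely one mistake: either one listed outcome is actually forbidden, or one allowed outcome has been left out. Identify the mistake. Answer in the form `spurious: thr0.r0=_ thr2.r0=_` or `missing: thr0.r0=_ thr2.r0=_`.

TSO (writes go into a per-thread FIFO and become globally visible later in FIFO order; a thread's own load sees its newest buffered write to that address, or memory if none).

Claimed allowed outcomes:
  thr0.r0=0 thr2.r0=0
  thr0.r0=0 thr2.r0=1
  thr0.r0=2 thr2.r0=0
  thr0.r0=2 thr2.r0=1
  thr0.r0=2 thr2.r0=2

missing: thr0.r0=0 thr2.r0=2

outcome vector order: (thr0.r0,thr2.r0)
[TSO] allowed = {0/0 0/1 0/2 2/0 2/1 2/2}
TSO∖claimed = {0/2}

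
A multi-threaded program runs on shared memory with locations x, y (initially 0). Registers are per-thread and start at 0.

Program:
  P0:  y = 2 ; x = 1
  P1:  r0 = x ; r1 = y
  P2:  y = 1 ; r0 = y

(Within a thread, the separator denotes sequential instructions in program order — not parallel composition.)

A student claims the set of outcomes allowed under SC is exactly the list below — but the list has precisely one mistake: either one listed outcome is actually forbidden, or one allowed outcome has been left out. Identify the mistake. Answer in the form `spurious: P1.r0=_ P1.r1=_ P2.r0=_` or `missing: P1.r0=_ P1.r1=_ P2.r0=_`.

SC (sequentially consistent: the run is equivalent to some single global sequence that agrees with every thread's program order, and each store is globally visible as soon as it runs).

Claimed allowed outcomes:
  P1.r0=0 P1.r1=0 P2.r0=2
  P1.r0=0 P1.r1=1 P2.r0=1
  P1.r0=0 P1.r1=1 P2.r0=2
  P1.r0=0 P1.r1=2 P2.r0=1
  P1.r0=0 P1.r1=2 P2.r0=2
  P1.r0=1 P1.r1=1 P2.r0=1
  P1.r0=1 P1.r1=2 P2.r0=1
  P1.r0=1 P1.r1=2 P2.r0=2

outcome vector order: (P1.r0,P1.r1,P2.r0)
[SC] allowed = {0/0/1, 0/0/2, 0/1/1, 0/1/2, 0/2/1, 0/2/2, 1/1/1, 1/2/1, 1/2/2}
SC∖claimed = {0/0/1}

missing: P1.r0=0 P1.r1=0 P2.r0=1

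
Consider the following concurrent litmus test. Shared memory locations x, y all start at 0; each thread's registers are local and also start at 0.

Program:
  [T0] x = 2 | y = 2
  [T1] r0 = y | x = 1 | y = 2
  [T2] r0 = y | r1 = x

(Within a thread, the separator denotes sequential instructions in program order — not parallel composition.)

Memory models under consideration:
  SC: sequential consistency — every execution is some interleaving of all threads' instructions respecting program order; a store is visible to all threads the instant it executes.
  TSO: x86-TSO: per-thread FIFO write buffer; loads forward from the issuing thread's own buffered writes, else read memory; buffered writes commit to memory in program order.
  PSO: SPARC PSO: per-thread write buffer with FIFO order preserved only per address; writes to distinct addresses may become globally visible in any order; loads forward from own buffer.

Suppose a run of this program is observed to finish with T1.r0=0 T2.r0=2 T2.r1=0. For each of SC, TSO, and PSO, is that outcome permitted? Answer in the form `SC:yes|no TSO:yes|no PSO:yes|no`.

outcome vector order: (T1.r0,T2.r0,T2.r1)
under SC → 0/0/0, 0/0/1, 0/0/2, 0/2/1, 0/2/2, 2/0/0, 2/0/1, 2/0/2, 2/2/1, 2/2/2
under TSO → 0/0/0, 0/0/1, 0/0/2, 0/2/1, 0/2/2, 2/0/0, 2/0/1, 2/0/2, 2/2/1, 2/2/2
under PSO → 0/0/0, 0/0/1, 0/0/2, 0/2/0, 0/2/1, 0/2/2, 2/0/0, 2/0/1, 2/0/2, 2/2/0, 2/2/1, 2/2/2
target 0/2/0 ∈ {PSO}

SC:no TSO:no PSO:yes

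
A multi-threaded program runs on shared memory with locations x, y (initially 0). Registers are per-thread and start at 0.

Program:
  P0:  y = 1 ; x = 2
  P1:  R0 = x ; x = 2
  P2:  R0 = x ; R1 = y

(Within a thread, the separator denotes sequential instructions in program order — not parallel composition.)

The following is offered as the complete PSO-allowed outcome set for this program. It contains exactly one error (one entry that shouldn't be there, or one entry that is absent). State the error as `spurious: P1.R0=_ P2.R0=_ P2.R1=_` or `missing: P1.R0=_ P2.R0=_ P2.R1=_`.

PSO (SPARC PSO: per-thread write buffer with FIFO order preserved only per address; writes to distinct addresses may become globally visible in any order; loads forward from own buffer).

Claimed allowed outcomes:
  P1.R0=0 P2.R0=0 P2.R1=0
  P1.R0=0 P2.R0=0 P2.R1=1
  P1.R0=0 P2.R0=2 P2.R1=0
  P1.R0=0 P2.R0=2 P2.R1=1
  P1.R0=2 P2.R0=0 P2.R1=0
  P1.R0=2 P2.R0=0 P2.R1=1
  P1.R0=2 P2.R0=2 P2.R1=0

outcome vector order: (P1.R0,P2.R0,P2.R1)
[PSO] allowed = {0/0/0 0/0/1 0/2/0 0/2/1 2/0/0 2/0/1 2/2/0 2/2/1}
PSO∖claimed = {2/2/1}

missing: P1.R0=2 P2.R0=2 P2.R1=1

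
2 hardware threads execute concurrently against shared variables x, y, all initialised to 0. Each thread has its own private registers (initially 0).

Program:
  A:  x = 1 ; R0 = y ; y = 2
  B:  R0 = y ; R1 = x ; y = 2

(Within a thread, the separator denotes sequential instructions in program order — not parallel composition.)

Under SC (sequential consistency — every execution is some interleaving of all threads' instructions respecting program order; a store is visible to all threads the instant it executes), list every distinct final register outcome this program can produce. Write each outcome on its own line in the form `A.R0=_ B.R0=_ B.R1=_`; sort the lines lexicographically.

A.R0=0 B.R0=0 B.R1=0
A.R0=0 B.R0=0 B.R1=1
A.R0=0 B.R0=2 B.R1=1
A.R0=2 B.R0=0 B.R1=0
A.R0=2 B.R0=0 B.R1=1

outcome vector order: (A.R0,B.R0,B.R1)
|SC outcomes| = 5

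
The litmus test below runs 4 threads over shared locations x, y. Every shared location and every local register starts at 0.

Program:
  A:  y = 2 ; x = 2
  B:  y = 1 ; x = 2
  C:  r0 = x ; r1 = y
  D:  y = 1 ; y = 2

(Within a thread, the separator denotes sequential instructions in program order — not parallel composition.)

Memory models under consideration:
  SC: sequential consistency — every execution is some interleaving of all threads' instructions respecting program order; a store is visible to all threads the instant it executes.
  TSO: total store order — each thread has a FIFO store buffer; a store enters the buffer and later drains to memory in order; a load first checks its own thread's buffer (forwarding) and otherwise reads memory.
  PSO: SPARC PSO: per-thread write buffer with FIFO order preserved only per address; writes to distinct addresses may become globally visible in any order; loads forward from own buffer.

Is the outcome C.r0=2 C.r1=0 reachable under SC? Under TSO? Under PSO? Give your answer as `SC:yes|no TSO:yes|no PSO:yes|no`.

SC:no TSO:no PSO:yes

outcome vector order: (C.r0,C.r1)
SC: 5 outcomes — {<0 0>, <0 1>, <0 2>, <2 1>, <2 2>}
TSO: 5 outcomes — {<0 0>, <0 1>, <0 2>, <2 1>, <2 2>}
PSO: 6 outcomes — {<0 0>, <0 1>, <0 2>, <2 0>, <2 1>, <2 2>}
target <2 0> ∈ {PSO}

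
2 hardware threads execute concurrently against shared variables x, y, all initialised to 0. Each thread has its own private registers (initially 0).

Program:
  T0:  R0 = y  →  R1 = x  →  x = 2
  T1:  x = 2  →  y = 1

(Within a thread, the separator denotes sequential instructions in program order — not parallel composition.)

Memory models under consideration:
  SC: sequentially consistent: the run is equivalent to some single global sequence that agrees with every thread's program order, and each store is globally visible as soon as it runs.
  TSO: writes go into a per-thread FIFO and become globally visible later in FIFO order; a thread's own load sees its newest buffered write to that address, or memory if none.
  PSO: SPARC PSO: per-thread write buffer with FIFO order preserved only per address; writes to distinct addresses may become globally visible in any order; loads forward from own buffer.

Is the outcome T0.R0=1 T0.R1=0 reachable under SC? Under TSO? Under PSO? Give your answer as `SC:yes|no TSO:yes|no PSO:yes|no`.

SC:no TSO:no PSO:yes

outcome vector order: (T0.R0,T0.R1)
under SC → 00, 02, 12
under TSO → 00, 02, 12
under PSO → 00, 02, 10, 12
target 10 ∈ {PSO}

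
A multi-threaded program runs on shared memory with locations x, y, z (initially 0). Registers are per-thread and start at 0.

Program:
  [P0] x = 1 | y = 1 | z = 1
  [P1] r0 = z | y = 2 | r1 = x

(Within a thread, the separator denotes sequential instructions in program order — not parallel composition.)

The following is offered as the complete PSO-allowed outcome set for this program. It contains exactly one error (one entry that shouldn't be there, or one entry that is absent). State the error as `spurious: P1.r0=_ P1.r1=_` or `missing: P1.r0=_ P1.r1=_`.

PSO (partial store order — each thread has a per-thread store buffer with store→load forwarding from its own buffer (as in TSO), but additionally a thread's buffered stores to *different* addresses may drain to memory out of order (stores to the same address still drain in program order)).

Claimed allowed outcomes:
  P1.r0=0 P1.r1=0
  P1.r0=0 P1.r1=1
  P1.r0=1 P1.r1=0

missing: P1.r0=1 P1.r1=1

outcome vector order: (P1.r0,P1.r1)
PSO (4): 0/0; 0/1; 1/0; 1/1
PSO∖claimed = {1/1}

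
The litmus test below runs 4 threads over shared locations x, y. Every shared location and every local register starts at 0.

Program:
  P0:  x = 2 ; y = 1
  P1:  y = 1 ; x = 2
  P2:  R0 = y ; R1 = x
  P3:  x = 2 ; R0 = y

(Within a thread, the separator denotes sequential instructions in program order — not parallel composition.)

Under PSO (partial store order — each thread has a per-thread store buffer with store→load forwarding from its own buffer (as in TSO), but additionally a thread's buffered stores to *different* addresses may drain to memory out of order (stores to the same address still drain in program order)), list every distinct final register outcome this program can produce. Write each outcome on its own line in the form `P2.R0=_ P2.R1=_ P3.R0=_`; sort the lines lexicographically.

outcome vector order: (P2.R0,P2.R1,P3.R0)
|PSO outcomes| = 8

P2.R0=0 P2.R1=0 P3.R0=0
P2.R0=0 P2.R1=0 P3.R0=1
P2.R0=0 P2.R1=2 P3.R0=0
P2.R0=0 P2.R1=2 P3.R0=1
P2.R0=1 P2.R1=0 P3.R0=0
P2.R0=1 P2.R1=0 P3.R0=1
P2.R0=1 P2.R1=2 P3.R0=0
P2.R0=1 P2.R1=2 P3.R0=1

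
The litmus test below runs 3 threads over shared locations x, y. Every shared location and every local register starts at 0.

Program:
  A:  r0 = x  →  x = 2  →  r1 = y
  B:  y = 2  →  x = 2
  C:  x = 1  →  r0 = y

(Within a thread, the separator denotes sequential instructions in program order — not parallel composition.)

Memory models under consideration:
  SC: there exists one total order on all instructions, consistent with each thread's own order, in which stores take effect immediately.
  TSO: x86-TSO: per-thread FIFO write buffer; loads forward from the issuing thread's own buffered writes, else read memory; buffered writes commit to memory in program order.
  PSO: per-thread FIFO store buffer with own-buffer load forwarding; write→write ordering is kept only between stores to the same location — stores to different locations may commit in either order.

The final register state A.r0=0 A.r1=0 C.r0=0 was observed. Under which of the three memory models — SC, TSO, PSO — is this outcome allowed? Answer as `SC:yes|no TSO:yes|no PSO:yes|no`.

SC:yes TSO:yes PSO:yes

outcome vector order: (A.r0,A.r1,C.r0)
SC: 10 outcomes — {000; 002; 020; 022; 100; 102; 120; 122; 220; 222}
TSO: 10 outcomes — {000; 002; 020; 022; 100; 102; 120; 122; 220; 222}
PSO: 12 outcomes — {000; 002; 020; 022; 100; 102; 120; 122; 200; 202; 220; 222}
target 000 ∈ {SC,TSO,PSO}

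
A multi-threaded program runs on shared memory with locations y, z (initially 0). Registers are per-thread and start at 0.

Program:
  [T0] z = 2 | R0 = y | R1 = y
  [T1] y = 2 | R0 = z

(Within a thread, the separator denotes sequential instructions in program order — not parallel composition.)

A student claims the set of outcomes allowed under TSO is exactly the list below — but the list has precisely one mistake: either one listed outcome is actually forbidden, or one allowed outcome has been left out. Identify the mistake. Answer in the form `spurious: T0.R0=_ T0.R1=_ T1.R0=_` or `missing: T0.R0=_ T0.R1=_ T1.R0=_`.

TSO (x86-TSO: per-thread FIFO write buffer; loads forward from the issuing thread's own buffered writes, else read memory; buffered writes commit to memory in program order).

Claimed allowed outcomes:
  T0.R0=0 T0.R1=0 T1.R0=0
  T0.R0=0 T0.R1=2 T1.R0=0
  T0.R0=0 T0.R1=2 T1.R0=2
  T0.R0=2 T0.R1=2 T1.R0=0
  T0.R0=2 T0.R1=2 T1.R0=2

outcome vector order: (T0.R0,T0.R1,T1.R0)
under TSO → 000 002 020 022 220 222
TSO∖claimed = {002}

missing: T0.R0=0 T0.R1=0 T1.R0=2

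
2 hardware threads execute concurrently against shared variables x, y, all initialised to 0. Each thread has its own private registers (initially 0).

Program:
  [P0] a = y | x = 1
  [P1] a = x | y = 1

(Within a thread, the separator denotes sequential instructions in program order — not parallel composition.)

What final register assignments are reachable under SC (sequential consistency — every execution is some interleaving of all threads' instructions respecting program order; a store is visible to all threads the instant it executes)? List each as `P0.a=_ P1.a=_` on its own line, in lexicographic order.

P0.a=0 P1.a=0
P0.a=0 P1.a=1
P0.a=1 P1.a=0

outcome vector order: (P0.a,P1.a)
|SC outcomes| = 3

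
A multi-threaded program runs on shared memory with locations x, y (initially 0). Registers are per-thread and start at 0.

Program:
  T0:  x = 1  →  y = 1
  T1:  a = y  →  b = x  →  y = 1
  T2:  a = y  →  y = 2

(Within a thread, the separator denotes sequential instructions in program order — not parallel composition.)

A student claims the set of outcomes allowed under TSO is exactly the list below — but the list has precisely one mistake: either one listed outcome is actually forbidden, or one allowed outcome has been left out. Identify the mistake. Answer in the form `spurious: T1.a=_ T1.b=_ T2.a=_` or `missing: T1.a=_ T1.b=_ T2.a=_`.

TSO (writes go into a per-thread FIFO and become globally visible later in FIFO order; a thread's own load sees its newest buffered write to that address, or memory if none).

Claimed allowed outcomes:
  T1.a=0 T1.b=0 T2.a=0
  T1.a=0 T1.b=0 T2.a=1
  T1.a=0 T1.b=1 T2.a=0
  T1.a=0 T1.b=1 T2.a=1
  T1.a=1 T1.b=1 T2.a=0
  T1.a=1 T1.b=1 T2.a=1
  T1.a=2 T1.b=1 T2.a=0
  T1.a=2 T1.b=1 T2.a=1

missing: T1.a=2 T1.b=0 T2.a=0

outcome vector order: (T1.a,T1.b,T2.a)
TSO (9): (0,0,0), (0,0,1), (0,1,0), (0,1,1), (1,1,0), (1,1,1), (2,0,0), (2,1,0), (2,1,1)
TSO∖claimed = {(2,0,0)}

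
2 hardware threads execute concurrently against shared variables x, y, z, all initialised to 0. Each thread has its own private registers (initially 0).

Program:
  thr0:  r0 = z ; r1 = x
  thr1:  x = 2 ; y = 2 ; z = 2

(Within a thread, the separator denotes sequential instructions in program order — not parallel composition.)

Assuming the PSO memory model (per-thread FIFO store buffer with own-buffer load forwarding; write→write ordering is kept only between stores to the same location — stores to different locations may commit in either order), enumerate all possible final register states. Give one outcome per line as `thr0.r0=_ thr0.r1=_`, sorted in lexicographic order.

thr0.r0=0 thr0.r1=0
thr0.r0=0 thr0.r1=2
thr0.r0=2 thr0.r1=0
thr0.r0=2 thr0.r1=2

outcome vector order: (thr0.r0,thr0.r1)
|PSO outcomes| = 4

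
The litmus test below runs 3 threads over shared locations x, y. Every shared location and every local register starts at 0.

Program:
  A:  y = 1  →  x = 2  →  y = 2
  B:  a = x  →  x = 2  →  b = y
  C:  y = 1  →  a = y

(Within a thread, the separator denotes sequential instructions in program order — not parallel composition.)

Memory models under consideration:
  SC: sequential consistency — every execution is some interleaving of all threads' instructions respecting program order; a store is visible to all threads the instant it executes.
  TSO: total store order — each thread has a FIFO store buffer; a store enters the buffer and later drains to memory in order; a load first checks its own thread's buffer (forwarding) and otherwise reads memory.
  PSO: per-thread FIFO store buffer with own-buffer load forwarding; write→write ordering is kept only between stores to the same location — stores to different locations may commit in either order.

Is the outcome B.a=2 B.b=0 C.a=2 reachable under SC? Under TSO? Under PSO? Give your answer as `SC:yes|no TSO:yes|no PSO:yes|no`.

outcome vector order: (B.a,B.b,C.a)
SC (10): (0,0,1), (0,0,2), (0,1,1), (0,1,2), (0,2,1), (0,2,2), (2,1,1), (2,1,2), (2,2,1), (2,2,2)
TSO (10): (0,0,1), (0,0,2), (0,1,1), (0,1,2), (0,2,1), (0,2,2), (2,1,1), (2,1,2), (2,2,1), (2,2,2)
PSO (12): (0,0,1), (0,0,2), (0,1,1), (0,1,2), (0,2,1), (0,2,2), (2,0,1), (2,0,2), (2,1,1), (2,1,2), (2,2,1), (2,2,2)
target (2,0,2) ∈ {PSO}

SC:no TSO:no PSO:yes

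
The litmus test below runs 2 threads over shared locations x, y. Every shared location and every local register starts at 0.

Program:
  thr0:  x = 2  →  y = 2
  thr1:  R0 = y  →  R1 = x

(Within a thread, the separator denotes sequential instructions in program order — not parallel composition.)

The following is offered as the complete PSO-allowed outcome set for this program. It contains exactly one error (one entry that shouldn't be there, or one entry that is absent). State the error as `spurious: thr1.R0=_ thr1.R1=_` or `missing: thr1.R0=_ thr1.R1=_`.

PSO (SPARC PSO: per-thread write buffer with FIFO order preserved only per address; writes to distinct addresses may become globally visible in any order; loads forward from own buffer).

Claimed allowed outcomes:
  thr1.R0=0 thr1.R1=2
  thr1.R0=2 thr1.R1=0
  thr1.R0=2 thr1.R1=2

missing: thr1.R0=0 thr1.R1=0

outcome vector order: (thr1.R0,thr1.R1)
PSO: 4 outcomes — {0/0; 0/2; 2/0; 2/2}
PSO∖claimed = {0/0}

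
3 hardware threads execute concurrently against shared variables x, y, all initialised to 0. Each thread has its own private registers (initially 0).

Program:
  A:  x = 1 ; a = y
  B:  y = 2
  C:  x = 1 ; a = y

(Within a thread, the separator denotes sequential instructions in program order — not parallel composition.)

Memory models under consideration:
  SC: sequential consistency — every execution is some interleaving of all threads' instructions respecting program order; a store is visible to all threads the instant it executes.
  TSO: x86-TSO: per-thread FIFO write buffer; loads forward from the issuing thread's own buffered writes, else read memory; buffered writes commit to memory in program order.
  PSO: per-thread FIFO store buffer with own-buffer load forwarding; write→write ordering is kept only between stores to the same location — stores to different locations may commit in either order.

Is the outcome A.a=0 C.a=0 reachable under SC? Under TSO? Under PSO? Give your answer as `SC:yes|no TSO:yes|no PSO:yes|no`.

outcome vector order: (A.a,C.a)
SC (4): 00, 02, 20, 22
TSO (4): 00, 02, 20, 22
PSO (4): 00, 02, 20, 22
target 00 ∈ {SC,TSO,PSO}

SC:yes TSO:yes PSO:yes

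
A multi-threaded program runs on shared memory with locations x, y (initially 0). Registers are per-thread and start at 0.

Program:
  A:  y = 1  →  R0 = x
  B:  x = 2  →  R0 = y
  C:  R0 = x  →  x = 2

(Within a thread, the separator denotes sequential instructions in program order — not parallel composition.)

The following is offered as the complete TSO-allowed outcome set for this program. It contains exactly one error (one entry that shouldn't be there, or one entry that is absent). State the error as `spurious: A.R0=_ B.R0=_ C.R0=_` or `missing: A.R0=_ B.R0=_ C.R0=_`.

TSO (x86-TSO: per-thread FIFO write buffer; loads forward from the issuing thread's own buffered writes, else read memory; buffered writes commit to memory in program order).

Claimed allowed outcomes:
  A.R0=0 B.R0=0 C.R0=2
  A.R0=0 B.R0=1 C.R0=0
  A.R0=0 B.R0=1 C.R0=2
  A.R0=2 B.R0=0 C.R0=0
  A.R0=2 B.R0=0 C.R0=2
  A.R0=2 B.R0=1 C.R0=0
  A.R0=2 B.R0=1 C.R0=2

missing: A.R0=0 B.R0=0 C.R0=0

outcome vector order: (A.R0,B.R0,C.R0)
TSO (8): 000 002 010 012 200 202 210 212
TSO∖claimed = {000}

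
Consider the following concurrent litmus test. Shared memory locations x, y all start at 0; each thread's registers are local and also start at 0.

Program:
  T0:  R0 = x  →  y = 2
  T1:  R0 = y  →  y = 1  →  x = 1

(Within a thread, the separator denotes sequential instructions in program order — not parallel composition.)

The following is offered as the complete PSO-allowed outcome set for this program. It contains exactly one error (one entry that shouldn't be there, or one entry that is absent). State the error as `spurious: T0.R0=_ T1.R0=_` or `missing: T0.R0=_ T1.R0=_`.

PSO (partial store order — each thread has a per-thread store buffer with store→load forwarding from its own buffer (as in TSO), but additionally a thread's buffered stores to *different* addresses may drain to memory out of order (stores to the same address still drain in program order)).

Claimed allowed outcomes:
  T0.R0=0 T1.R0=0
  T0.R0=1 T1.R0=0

missing: T0.R0=0 T1.R0=2

outcome vector order: (T0.R0,T1.R0)
PSO: 3 outcomes — {0/0, 0/2, 1/0}
PSO∖claimed = {0/2}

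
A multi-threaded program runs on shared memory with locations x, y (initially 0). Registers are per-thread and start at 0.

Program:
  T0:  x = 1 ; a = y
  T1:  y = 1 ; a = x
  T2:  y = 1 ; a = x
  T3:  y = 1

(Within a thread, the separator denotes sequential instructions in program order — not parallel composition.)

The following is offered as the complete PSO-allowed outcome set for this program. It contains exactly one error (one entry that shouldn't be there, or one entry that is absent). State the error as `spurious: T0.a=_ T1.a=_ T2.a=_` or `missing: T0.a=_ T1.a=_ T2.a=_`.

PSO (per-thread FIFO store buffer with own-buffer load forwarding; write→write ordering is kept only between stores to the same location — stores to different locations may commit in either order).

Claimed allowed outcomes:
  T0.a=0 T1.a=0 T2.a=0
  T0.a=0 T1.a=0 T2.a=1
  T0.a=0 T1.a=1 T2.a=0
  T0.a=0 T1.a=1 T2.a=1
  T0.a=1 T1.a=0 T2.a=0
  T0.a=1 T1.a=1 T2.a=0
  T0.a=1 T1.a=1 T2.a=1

missing: T0.a=1 T1.a=0 T2.a=1

outcome vector order: (T0.a,T1.a,T2.a)
[PSO] allowed = {<0 0 0>, <0 0 1>, <0 1 0>, <0 1 1>, <1 0 0>, <1 0 1>, <1 1 0>, <1 1 1>}
PSO∖claimed = {<1 0 1>}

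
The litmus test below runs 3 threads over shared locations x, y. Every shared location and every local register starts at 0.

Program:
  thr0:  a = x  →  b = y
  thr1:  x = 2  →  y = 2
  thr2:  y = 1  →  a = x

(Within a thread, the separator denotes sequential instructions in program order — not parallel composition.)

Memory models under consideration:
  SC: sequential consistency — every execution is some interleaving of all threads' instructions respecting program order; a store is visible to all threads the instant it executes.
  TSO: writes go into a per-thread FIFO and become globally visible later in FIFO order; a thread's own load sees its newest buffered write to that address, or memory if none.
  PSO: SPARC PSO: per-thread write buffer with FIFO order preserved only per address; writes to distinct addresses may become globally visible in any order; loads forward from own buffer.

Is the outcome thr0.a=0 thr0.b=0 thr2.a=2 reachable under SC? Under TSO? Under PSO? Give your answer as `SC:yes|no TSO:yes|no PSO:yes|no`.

SC:yes TSO:yes PSO:yes

outcome vector order: (thr0.a,thr0.b,thr2.a)
SC (11): 000; 002; 010; 012; 020; 022; 202; 210; 212; 220; 222
TSO (12): 000; 002; 010; 012; 020; 022; 200; 202; 210; 212; 220; 222
PSO (12): 000; 002; 010; 012; 020; 022; 200; 202; 210; 212; 220; 222
target 002 ∈ {SC,TSO,PSO}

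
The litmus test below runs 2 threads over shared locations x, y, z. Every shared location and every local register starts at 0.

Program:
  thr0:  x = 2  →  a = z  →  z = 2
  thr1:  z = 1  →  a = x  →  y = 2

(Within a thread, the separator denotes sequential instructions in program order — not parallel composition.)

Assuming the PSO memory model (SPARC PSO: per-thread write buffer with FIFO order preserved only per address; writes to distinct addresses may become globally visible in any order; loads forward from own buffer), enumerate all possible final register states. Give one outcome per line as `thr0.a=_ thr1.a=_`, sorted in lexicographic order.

outcome vector order: (thr0.a,thr1.a)
|PSO outcomes| = 4

thr0.a=0 thr1.a=0
thr0.a=0 thr1.a=2
thr0.a=1 thr1.a=0
thr0.a=1 thr1.a=2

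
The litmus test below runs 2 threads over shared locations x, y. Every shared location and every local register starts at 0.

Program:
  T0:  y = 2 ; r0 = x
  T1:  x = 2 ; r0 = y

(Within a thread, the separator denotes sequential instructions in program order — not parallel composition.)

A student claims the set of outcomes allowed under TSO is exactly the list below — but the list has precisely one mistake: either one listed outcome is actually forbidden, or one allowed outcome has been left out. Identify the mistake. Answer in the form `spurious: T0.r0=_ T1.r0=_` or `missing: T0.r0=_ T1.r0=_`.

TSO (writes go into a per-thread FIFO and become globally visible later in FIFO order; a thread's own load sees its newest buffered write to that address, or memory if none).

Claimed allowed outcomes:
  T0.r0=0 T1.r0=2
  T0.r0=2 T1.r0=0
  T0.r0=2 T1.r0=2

outcome vector order: (T0.r0,T1.r0)
[TSO] allowed = {<0 0> <0 2> <2 0> <2 2>}
TSO∖claimed = {<0 0>}

missing: T0.r0=0 T1.r0=0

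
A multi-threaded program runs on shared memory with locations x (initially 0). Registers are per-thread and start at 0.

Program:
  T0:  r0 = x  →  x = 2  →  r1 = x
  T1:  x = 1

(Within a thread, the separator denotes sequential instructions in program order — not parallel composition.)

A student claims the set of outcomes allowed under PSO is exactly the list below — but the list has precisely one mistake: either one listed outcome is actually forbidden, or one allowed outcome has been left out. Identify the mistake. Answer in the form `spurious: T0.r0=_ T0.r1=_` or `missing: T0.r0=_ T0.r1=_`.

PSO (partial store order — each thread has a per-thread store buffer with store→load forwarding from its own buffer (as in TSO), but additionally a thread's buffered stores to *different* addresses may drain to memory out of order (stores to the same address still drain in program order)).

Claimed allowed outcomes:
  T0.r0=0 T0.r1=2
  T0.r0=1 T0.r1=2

outcome vector order: (T0.r0,T0.r1)
PSO (3): <0 1>, <0 2>, <1 2>
PSO∖claimed = {<0 1>}

missing: T0.r0=0 T0.r1=1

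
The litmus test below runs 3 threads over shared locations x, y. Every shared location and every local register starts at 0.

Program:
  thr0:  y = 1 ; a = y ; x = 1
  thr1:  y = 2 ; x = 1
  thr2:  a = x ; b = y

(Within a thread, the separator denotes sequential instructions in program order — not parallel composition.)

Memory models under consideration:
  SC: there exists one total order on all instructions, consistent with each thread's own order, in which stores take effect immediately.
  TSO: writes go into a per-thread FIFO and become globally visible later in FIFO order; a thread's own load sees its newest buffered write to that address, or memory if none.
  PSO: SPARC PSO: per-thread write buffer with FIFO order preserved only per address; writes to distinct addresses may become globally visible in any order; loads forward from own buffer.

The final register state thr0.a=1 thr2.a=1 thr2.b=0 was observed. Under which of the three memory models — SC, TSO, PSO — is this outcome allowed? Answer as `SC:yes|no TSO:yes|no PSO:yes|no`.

outcome vector order: (thr0.a,thr2.a,thr2.b)
[SC] allowed = {<1 0 0>, <1 0 1>, <1 0 2>, <1 1 1>, <1 1 2>, <2 0 0>, <2 0 1>, <2 0 2>, <2 1 2>}
[TSO] allowed = {<1 0 0>, <1 0 1>, <1 0 2>, <1 1 1>, <1 1 2>, <2 0 0>, <2 0 1>, <2 0 2>, <2 1 2>}
[PSO] allowed = {<1 0 0>, <1 0 1>, <1 0 2>, <1 1 0>, <1 1 1>, <1 1 2>, <2 0 0>, <2 0 1>, <2 0 2>, <2 1 0>, <2 1 1>, <2 1 2>}
target <1 1 0> ∈ {PSO}

SC:no TSO:no PSO:yes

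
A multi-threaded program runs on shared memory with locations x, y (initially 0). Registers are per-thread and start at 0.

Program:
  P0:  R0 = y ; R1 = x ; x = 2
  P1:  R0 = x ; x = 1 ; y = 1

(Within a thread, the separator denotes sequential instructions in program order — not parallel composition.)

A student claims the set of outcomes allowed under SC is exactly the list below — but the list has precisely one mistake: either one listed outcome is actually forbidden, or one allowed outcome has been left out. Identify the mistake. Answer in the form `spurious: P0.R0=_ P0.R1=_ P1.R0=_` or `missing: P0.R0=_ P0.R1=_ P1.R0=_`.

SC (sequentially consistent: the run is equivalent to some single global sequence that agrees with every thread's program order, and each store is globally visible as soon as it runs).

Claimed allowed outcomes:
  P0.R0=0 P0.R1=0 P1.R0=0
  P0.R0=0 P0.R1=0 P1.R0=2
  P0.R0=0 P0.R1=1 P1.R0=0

outcome vector order: (P0.R0,P0.R1,P1.R0)
under SC → 0/0/0, 0/0/2, 0/1/0, 1/1/0
SC∖claimed = {1/1/0}

missing: P0.R0=1 P0.R1=1 P1.R0=0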